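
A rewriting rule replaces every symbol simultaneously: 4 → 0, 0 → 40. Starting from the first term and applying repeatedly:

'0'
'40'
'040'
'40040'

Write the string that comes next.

04040040

Apply φ to 40040 symbol by symbol: 4→0, 0→40, 0→40, 4→0, 0→40; joined: 0 40 40 0 40.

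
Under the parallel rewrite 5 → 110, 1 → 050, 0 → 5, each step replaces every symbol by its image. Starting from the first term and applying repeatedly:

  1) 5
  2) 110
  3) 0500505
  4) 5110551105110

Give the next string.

110050050511011005005051100500505

φ(5110551105110) expands symbol-by-symbol to 110 050 050 5 110 110 050 050 5 110 050 050 5; joining the 13 pieces gives the next term.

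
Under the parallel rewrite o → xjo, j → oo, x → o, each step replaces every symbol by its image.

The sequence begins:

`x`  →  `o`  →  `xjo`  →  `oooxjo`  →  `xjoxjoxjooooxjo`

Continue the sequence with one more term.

oooxjooooxjooooxjoxjoxjoxjooooxjo

Replace each of the 15 characters of xjoxjoxjooooxjo in place — o oo xjo o oo xjo o oo xjo xjo xjo xjo o oo xjo — and concatenate.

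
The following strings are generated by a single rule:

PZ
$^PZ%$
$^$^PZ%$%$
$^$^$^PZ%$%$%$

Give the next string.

Each term wraps the previous one in $^ on the left and %$ on the right.
One more step from $^$^$^PZ%$%$%$ gives the answer.

$^$^$^$^PZ%$%$%$%$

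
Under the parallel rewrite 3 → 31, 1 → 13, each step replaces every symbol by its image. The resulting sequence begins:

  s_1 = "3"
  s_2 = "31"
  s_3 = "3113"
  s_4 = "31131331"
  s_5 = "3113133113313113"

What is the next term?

Applying the rule to each of the 16 symbols of 3113133113313113 gives the pieces 31 13 13 31 13 31 31 13 13 31 31 13 31 13 13 31, which concatenate to the answer.

31131331133131131331311331131331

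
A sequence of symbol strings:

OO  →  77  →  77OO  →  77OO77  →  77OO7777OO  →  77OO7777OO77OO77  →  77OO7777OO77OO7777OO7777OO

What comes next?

77OO7777OO77OO7777OO7777OO77OO7777OO77OO77

Each term (from the third on) is the previous term followed by the one before it: term 3 = 77·OO = 77OO.
Continuing: 77OO7777OO77OO7777OO7777OO · 77OO7777OO77OO77 gives term 8.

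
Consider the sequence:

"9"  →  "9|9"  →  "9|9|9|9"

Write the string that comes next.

s(k+1) = s(k)·|·s(k) — each term doubles the last with '|' between the halves.
Doubling 9|9|9|9 with '|' between the halves:

9|9|9|9|9|9|9|9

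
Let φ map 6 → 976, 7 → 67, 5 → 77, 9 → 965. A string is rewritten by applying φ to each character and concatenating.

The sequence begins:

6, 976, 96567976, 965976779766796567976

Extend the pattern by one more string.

965976779656797667679656797697667965976779766796567976

Applying the rule to each of the 21 symbols of 965976779766796567976 gives the pieces 965 976 77 965 67 976 67 67 965 67 976 976 67 965 976 77 976 67 965 67 976, which concatenate to the answer.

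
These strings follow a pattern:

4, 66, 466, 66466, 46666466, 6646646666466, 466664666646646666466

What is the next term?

6646646666466466664666646646666466

From term 3 onward, concatenate the second-to-last term with the last: 4·66 = 466, 66·466 = 66466, …
The next term joins 6646646666466 and 466664666646646666466.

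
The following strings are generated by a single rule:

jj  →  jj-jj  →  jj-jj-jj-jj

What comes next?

s(k+1) = s(k)·-·s(k) — each term doubles the last with '-' between the halves.
Doubling jj-jj-jj-jj with '-' between the halves:

jj-jj-jj-jj-jj-jj-jj-jj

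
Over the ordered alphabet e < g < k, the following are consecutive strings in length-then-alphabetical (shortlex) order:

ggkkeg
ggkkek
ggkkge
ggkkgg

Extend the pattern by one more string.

Treat ggkkgg as a base-3 numeral over the given alphabet and add one, carrying through any trailing k's.

ggkkgk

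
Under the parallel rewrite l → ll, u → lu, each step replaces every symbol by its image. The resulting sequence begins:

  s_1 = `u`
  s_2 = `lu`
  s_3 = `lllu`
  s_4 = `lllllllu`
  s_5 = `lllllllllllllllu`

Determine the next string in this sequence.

φ(lllllllllllllllu) expands symbol-by-symbol to ll ll ll ll ll ll ll ll ll ll ll ll ll ll ll lu; joining the 16 pieces gives the next term.

lllllllllllllllllllllllllllllllu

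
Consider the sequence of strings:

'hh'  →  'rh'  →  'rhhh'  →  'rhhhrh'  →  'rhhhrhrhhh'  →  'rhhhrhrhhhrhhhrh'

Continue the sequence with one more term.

From term 3 onward, concatenate the last term with the second-to-last: rh·hh = rhhh, rhhh·rh = rhhhrh, …
So term 7 is rhhhrhrhhhrhhhrh·rhhhrhrhhh.

rhhhrhrhhhrhhhrhrhhhrhrhhh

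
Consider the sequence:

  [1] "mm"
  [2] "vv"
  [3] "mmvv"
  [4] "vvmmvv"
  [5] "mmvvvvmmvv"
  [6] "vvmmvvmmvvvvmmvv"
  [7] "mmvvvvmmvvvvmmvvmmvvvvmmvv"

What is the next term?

From term 3 onward, concatenate the second-to-last term with the last: mm·vv = mmvv, vv·mmvv = vvmmvv, …
The next term joins vvmmvvmmvvvvmmvv and mmvvvvmmvvvvmmvvmmvvvvmmvv.

vvmmvvmmvvvvmmvvmmvvvvmmvvvvmmvvmmvvvvmmvv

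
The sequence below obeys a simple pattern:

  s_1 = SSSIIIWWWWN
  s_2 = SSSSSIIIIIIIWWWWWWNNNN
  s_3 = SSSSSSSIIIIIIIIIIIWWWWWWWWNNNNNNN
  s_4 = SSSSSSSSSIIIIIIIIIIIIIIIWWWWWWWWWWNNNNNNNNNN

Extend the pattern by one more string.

SSSSSSSSSSSIIIIIIIIIIIIIIIIIIIWWWWWWWWWWWWNNNNNNNNNNNNN

Reading off run lengths: S runs 3, 5, 7, 9; I runs 3, 7, 11, 15; W runs 4, 6, 8, 10; N runs 1, 4, 7, 10 — each is linear in n (n = 1, 2, …).
For the next term, n = 5, so the run lengths are 11, 19, 12, 13.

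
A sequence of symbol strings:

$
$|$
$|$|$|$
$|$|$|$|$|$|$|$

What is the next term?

$|$|$|$|$|$|$|$|$|$|$|$|$|$|$|$

Each string is two copies of the previous one joined by '|'.
One more doubling of $|$|$|$|$|$|$|$ gives the answer.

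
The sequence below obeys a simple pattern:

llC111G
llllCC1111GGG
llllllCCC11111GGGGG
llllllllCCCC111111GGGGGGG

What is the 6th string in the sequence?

Reading off run lengths: l runs 2, 4, 6, 8; C runs 1, 2, 3, 4; 1 runs 3, 4, 5, 6; G runs 1, 3, 5, 7 — each is linear in n (n = 1, 2, …).
At n = 6 the blocks have lengths 12, 6, 8, 11.

llllllllllllCCCCCC11111111GGGGGGGGGGG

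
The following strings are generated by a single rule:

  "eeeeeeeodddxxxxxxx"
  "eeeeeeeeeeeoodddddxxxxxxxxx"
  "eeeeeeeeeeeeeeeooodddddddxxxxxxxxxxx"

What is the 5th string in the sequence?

Each string has the form e^{4n-1} o^{n-1} d^{2n-1} x^{2n+3}, where the shown terms are n = 2, 3, 4.
Setting n = 6 gives 23, 5, 11, 15 characters in each block.

eeeeeeeeeeeeeeeeeeeeeeeooooodddddddddddxxxxxxxxxxxxxxx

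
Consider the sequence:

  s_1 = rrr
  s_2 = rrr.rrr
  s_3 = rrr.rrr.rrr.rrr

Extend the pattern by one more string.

Every step duplicates the string with '.' between the halves.
Doubling rrr.rrr.rrr.rrr with '.' between the halves:

rrr.rrr.rrr.rrr.rrr.rrr.rrr.rrr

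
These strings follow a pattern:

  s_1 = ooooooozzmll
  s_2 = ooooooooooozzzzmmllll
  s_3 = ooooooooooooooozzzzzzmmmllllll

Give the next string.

ooooooooooooooooooozzzzzzzzmmmmllllllll

Reading off run lengths: o runs 7, 11, 15; z runs 2, 4, 6; m runs 1, 2, 3; l runs 2, 4, 6 — each is linear in n (n = 1, 2, …).
At n = 4 the blocks have lengths 19, 8, 4, 8.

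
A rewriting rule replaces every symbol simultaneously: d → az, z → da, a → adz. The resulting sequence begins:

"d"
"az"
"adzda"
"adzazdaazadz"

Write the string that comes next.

Expanding adzazdaazadz: a→adz, d→az, z→da, a→adz, z→da, d→az, a→adz, a→adz, z→da, a→adz, d→az, z→da. Concatenated: adz az da adz da az adz adz da adz az da.

adzazdaadzdaazadzadzdaadzazda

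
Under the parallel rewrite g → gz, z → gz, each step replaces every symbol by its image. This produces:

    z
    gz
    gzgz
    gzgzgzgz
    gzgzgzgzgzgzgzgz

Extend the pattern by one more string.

Rewriting the 16 symbols of gzgzgzgzgzgzgzgz one by one yields gz gz gz gz gz gz gz gz gz gz gz gz gz gz gz gz; concatenated:

gzgzgzgzgzgzgzgzgzgzgzgzgzgzgzgz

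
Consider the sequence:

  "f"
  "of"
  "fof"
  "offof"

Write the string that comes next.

fofoffof

This is a Fibonacci-style word recurrence s(k) = s(k−2)·s(k−1): e.g. f·of = fof.
So term 5 is fof·offof.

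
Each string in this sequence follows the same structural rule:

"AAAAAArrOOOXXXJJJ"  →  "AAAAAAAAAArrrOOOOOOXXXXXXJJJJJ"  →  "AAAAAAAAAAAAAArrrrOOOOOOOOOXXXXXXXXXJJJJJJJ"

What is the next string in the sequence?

Term n consists of 4n+2 A's, followed by n+1 r's, followed by 3n O's, followed by 3n X's, followed by 2n+1 J's (n = 1, 2, …).
For the next term, n = 4, so the run lengths are 18, 5, 12, 12, 9.

AAAAAAAAAAAAAAAAAArrrrrOOOOOOOOOOOOXXXXXXXXXXXXJJJJJJJJJ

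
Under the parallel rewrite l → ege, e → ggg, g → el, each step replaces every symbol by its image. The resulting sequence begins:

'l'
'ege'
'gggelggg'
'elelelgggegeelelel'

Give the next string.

gggegegggegegggegeelelelgggelggggggegegggegegggege

Replace each of the 18 characters of elelelgggegeelelel in place — ggg ege ggg ege ggg ege el el el ggg el ggg ggg ege ggg ege ggg ege — and concatenate.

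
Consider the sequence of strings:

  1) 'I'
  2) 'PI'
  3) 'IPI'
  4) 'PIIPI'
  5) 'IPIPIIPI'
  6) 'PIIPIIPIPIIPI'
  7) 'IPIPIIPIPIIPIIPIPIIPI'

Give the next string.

PIIPIIPIPIIPIIPIPIIPIPIIPIIPIPIIPI

This is a Fibonacci-style word recurrence s(k) = s(k−2)·s(k−1): e.g. I·PI = IPI.
Continuing: PIIPIIPIPIIPI · IPIPIIPIPIIPIIPIPIIPI gives term 8.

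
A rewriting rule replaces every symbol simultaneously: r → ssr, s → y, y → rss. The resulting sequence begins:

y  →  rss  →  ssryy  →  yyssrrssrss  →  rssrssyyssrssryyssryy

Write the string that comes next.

Rewriting the 21 symbols of rssrssyyssrssryyssryy one by one yields ssr y y ssr y y rss rss y y ssr y y ssr rss rss y y ssr rss rss; concatenated:

ssryyssryyrssrssyyssryyssrrssrssyyssrrssrss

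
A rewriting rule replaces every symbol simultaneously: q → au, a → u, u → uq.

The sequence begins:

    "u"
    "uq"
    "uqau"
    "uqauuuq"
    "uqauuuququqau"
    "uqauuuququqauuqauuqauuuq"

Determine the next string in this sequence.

Replace each of the 24 characters of uqauuuququqauuqauuqauuuq in place — uq au u uq uq uq au uq au uq au u uq uq au u uq uq au u uq uq uq au — and concatenate.

uqauuuququqauuqauuqauuuquqauuuquqauuuququqau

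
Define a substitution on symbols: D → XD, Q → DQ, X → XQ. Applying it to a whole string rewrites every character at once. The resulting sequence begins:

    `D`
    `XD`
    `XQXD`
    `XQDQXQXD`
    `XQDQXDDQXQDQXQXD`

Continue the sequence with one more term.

Rewriting the 16 symbols of XQDQXDDQXQDQXQXD one by one yields XQ DQ XD DQ XQ XD XD DQ XQ DQ XD DQ XQ DQ XQ XD; concatenated:

XQDQXDDQXQXDXDDQXQDQXDDQXQDQXQXD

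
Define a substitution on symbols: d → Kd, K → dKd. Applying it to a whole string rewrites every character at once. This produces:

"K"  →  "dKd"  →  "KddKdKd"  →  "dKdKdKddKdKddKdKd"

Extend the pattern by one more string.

Applying the rule to each of the 17 symbols of dKdKdKddKdKddKdKd gives the pieces Kd dKd Kd dKd Kd dKd Kd Kd dKd Kd dKd Kd Kd dKd Kd dKd Kd, which concatenate to the answer.

KddKdKddKdKddKdKdKddKdKddKdKdKddKdKddKdKd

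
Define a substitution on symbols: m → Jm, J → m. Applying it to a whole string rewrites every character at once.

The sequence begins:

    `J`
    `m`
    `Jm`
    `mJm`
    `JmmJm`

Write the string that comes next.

mJmJmmJm

Apply φ to JmmJm symbol by symbol: J→m, m→Jm, m→Jm, J→m, m→Jm; joined: m Jm Jm m Jm.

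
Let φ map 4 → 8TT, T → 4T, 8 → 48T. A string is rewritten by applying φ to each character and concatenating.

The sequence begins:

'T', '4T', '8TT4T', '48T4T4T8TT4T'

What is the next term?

Expanding 48T4T4T8TT4T: 4→8TT, 8→48T, T→4T, 4→8TT, T→4T, 4→8TT, T→4T, 8→48T, T→4T, T→4T, 4→8TT, T→4T. Concatenated: 8TT 48T 4T 8TT 4T 8TT 4T 48T 4T 4T 8TT 4T.

8TT48T4T8TT4T8TT4T48T4T4T8TT4T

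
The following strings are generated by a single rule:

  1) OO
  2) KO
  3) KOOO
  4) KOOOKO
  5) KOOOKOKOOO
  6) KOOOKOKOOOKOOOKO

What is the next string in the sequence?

KOOOKOKOOOKOOOKOKOOOKOKOOO

Each term (from the third on) is the previous term followed by the one before it: term 3 = KO·OO = KOOO.
The next term joins KOOOKOKOOOKOOOKO and KOOOKOKOOO.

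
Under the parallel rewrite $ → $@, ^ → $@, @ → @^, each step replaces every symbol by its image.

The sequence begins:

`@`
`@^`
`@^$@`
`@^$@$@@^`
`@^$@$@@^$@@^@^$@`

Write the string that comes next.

Replace each of the 16 characters of @^$@$@@^$@@^@^$@ in place — @^ $@ $@ @^ $@ @^ @^ $@ $@ @^ @^ $@ @^ $@ $@ @^ — and concatenate.

@^$@$@@^$@@^@^$@$@@^@^$@@^$@$@@^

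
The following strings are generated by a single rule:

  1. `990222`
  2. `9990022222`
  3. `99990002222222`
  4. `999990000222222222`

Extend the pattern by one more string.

The n-th term is n+1 9's then n 0's then 2n+1 2's (n = 1, 2, …).
Setting n = 5 gives 6, 5, 11 characters in each block.

9999990000022222222222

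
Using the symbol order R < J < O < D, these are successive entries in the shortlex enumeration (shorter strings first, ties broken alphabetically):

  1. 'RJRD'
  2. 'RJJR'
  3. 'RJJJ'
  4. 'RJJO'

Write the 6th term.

RJOR

Continuing the enumeration 2 steps past RJJO: RJJO → RJJD → (answer).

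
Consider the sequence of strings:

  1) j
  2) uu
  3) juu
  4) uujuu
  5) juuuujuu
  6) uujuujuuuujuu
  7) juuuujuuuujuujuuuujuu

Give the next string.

This is a Fibonacci-style word recurrence s(k) = s(k−2)·s(k−1): e.g. j·uu = juu.
Continuing: uujuujuuuujuu · juuuujuuuujuujuuuujuu gives term 8.

uujuujuuuujuujuuuujuuuujuujuuuujuu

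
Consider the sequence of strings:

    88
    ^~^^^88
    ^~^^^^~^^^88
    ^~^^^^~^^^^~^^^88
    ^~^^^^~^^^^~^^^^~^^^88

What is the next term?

Each term is the previous one with ^~^^^ prepended.
So the next term is ^~^^^·^~^^^^~^^^^~^^^^~^^^88.

^~^^^^~^^^^~^^^^~^^^^~^^^88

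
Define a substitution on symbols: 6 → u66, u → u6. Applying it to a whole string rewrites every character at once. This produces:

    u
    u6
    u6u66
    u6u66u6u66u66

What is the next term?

u6u66u6u66u66u6u66u6u66u66u6u66u66

Replace each of the 13 characters of u6u66u6u66u66 in place — u6 u66 u6 u66 u66 u6 u66 u6 u66 u66 u6 u66 u66 — and concatenate.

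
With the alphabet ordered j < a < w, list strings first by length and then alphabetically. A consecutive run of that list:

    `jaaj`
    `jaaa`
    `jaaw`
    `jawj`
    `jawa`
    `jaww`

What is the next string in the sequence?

jwjj

Find the rightmost character of jaww below w, bump it to the next letter, and reset everything to its right to j.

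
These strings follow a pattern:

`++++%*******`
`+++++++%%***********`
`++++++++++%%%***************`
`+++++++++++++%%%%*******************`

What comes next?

++++++++++++++++%%%%%***********************

Term n consists of 3n+1 +'s, followed by n %'s, followed by 4n+3 *'s (n = 1, 2, …).
For the next term, n = 5, so the run lengths are 16, 5, 23.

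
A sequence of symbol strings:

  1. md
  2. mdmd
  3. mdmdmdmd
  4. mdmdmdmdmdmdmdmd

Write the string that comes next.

mdmdmdmdmdmdmdmdmdmdmdmdmdmdmdmd

Every step duplicates the string.
One more doubling of mdmdmdmdmdmdmdmd gives the answer.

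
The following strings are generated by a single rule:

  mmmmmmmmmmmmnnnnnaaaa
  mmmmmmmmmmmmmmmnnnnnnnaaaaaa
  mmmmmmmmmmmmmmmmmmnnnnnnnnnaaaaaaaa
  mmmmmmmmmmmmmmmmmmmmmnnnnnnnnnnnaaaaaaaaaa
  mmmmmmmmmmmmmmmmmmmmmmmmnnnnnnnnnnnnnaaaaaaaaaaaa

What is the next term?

The n-th term is 3n+3 m's then 2n-1 n's then 2n-2 a's, where the shown terms are n = 3, 4, 5, 6, 7.
For the next term, n = 8, so the run lengths are 27, 15, 14.

mmmmmmmmmmmmmmmmmmmmmmmmmmmnnnnnnnnnnnnnnnaaaaaaaaaaaaaa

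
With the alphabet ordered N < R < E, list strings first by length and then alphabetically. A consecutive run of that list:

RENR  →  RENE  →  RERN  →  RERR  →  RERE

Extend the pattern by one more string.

REEN

The successor of RERE increments the rightmost position that isn't already E and resets every position after it to N.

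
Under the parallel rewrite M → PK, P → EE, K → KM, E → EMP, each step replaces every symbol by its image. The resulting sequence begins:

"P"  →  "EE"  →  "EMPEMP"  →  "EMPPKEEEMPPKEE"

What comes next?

Replace each of the 14 characters of EMPPKEEEMPPKEE in place — EMP PK EE EE KM EMP EMP EMP PK EE EE KM EMP EMP — and concatenate.

EMPPKEEEEKMEMPEMPEMPPKEEEEKMEMPEMP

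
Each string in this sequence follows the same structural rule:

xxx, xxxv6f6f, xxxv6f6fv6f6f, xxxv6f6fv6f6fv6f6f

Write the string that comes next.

xxxv6f6fv6f6fv6f6fv6f6f

Each term is the previous one with v6f6f appended.
So the next term is xxxv6f6fv6f6fv6f6f·v6f6f.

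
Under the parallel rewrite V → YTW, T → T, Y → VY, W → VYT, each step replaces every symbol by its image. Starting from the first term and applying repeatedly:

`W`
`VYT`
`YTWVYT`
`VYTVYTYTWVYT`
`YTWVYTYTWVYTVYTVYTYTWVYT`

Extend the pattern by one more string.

VYTVYTYTWVYTVYTVYTYTWVYTYTWVYTYTWVYTVYTVYTYTWVYT

Replace each of the 24 characters of YTWVYTYTWVYTVYTVYTYTWVYT in place — VY T VYT YTW VY T VY T VYT YTW VY T YTW VY T YTW VY T VY T VYT YTW VY T — and concatenate.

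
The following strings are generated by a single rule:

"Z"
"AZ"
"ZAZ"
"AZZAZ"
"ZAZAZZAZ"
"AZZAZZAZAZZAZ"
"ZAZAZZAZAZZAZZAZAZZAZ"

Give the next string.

Each term (from the third on) is the two preceding terms concatenated in order: term 3 = Z·AZ = ZAZ.
So term 8 is AZZAZZAZAZZAZ·ZAZAZZAZAZZAZZAZAZZAZ.

AZZAZZAZAZZAZZAZAZZAZAZZAZZAZAZZAZ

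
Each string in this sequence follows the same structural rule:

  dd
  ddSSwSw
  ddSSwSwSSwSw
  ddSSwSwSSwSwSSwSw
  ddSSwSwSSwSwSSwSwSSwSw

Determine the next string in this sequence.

Every step adds SSwSw to the end: s(k+1) = s(k)·SSwSw.
Applying this once more to ddSSwSwSSwSwSSwSwSSwSw:

ddSSwSwSSwSwSSwSwSSwSwSSwSw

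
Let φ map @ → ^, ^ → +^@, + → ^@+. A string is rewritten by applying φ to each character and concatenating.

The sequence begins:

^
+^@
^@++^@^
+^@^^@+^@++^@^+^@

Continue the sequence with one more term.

Rewriting the 17 symbols of +^@^^@+^@++^@^+^@ one by one yields ^@+ +^@ ^ +^@ +^@ ^ ^@+ +^@ ^ ^@+ ^@+ +^@ ^ +^@ ^@+ +^@ ^; concatenated:

^@++^@^+^@+^@^^@++^@^^@+^@++^@^+^@^@++^@^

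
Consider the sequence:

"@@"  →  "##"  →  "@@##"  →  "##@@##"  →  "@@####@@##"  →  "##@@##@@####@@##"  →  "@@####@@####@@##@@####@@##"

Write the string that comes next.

##@@##@@####@@##@@####@@####@@##@@####@@##

This is a Fibonacci-style word recurrence s(k) = s(k−2)·s(k−1): e.g. @@·## = @@##.
So term 8 is ##@@##@@####@@##·@@####@@####@@##@@####@@##.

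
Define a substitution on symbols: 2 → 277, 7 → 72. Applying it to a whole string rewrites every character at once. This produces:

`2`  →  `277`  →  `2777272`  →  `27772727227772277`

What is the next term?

φ(27772727227772277) expands symbol-by-symbol to 277 72 72 72 277 72 277 72 277 277 72 72 72 277 277 72 72; joining the 17 pieces gives the next term.

27772727227772277722772777272722772777272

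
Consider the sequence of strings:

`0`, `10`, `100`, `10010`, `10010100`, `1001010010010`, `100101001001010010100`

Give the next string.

This is a Fibonacci-style word recurrence s(k) = s(k−1)·s(k−2): e.g. 10·0 = 100.
The next term joins 100101001001010010100 and 1001010010010.

1001010010010100101001001010010010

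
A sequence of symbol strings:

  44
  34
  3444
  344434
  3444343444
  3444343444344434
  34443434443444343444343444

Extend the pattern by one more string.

344434344434443434443434443444343444344434

From term 3 onward, concatenate the last term with the second-to-last: 34·44 = 3444, 3444·34 = 344434, …
So term 8 is 34443434443444343444343444·3444343444344434.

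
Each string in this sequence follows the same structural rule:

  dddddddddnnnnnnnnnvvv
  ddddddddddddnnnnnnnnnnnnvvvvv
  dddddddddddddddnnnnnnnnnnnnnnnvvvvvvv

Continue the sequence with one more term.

Reading off run lengths: d runs 9, 12, 15; n runs 9, 12, 15; v runs 3, 5, 7 — each is linear in n, where the shown terms are n = 2, 3, 4.
At n = 5 the blocks have lengths 18, 18, 9.

ddddddddddddddddddnnnnnnnnnnnnnnnnnnvvvvvvvvv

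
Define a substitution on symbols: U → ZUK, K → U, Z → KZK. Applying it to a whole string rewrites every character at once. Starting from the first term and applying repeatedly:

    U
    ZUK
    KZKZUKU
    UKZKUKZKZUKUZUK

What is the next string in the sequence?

Applying the rule to each of the 15 symbols of UKZKUKZKZUKUZUK gives the pieces ZUK U KZK U ZUK U KZK U KZK ZUK U ZUK KZK ZUK U, which concatenate to the answer.

ZUKUKZKUZUKUKZKUKZKZUKUZUKKZKZUKU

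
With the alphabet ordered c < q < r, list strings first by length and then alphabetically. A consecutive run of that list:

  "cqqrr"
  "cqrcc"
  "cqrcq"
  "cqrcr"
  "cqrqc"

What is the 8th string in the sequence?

cqrrc

Continuing the enumeration 3 steps past cqrqc: cqrqc → cqrqq → cqrqr → (answer).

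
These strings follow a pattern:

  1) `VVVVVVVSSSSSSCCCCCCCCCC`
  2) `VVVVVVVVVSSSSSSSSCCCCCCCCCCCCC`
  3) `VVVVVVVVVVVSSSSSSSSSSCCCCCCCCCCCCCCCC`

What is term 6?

The n-th term is 2n+1 V's then 2n S's then 3n+1 C's, where the shown terms are n = 3, 4, 5.
For term 6, n = 8, so the run lengths are 17, 16, 25.

VVVVVVVVVVVVVVVVVSSSSSSSSSSSSSSSSCCCCCCCCCCCCCCCCCCCCCCCCC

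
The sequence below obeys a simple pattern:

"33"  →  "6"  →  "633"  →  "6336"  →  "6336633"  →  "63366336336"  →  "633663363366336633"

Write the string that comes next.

This is a Fibonacci-style word recurrence s(k) = s(k−1)·s(k−2): e.g. 6·33 = 633.
So term 8 is 633663363366336633·63366336336.

63366336336633663363366336336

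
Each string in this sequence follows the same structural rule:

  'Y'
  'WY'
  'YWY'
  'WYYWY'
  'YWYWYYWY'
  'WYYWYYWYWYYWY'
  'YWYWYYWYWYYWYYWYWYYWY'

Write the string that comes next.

WYYWYYWYWYYWYYWYWYYWYWYYWYYWYWYYWY

Each term (from the third on) is the two preceding terms concatenated in order: term 3 = Y·WY = YWY.
So term 8 is WYYWYYWYWYYWY·YWYWYYWYWYYWYYWYWYYWY.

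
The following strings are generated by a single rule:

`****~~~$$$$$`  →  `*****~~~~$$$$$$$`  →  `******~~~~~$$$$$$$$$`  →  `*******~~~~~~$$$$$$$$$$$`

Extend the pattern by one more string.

The n-th term is n+2 *'s then n+1 ~'s then 2n+1 $'s, where the shown terms are n = 2, 3, 4, 5.
For the next term, n = 6, so the run lengths are 8, 7, 13.

********~~~~~~~$$$$$$$$$$$$$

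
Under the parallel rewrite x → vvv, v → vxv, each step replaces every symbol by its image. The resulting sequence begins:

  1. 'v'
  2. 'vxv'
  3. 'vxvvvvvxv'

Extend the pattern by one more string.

Rewriting each symbol of vxvvvvvxv: v→vxv, x→vvv, v→vxv, v→vxv, v→vxv, v→vxv, v→vxv, x→vvv, v→vxv, which concatenates to vxv vvv vxv vxv vxv vxv vxv vvv vxv.

vxvvvvvxvvxvvxvvxvvxvvvvvxv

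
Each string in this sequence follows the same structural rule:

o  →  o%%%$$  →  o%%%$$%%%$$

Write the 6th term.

o%%%$$%%%$$%%%$$%%%$$%%%$$

The strings grow by a fixed suffix %%%$$ each time.
From o%%%$$%%%$$, 3 further steps: o%%%$$%%%$$ → o%%%$$%%%$$%%%$$ → o%%%$$%%%$$%%%$$%%%$$ → (answer).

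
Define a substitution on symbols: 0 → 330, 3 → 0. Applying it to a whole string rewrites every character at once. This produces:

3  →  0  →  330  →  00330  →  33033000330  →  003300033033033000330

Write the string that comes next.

φ(003300033033033000330) expands symbol-by-symbol to 330 330 0 0 330 330 330 0 0 330 0 0 330 0 0 330 330 330 0 0 330; joining the 21 pieces gives the next term.

3303300033033033000330003300033033033000330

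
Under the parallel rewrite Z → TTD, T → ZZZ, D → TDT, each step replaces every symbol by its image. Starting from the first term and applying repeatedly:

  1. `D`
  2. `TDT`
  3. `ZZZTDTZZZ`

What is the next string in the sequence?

TTDTTDTTDZZZTDTZZZTTDTTDTTD

Rewriting each symbol of ZZZTDTZZZ: Z→TTD, Z→TTD, Z→TTD, T→ZZZ, D→TDT, T→ZZZ, Z→TTD, Z→TTD, Z→TTD, which concatenates to TTD TTD TTD ZZZ TDT ZZZ TTD TTD TTD.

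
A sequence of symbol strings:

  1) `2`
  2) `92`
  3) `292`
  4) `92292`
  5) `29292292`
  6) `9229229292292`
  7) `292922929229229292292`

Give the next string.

9229229292292292922929229229292292

Each term (from the third on) is the two preceding terms concatenated in order: term 3 = 2·92 = 292.
Continuing: 9229229292292 · 292922929229229292292 gives term 8.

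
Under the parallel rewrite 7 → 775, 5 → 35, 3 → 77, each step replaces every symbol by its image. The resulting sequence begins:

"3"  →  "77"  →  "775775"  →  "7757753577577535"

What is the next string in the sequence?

7757753577577535773577577535775775357735

φ(7757753577577535) expands symbol-by-symbol to 775 775 35 775 775 35 77 35 775 775 35 775 775 35 77 35; joining the 16 pieces gives the next term.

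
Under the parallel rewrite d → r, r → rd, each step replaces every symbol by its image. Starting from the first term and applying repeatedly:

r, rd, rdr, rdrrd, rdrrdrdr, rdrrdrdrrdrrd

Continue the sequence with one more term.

Applying the rule to each of the 13 symbols of rdrrdrdrrdrrd gives the pieces rd r rd rd r rd r rd rd r rd rd r, which concatenate to the answer.

rdrrdrdrrdrrdrdrrdrdr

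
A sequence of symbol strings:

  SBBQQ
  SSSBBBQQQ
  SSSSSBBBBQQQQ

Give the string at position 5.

SSSSSSSSSBBBBBBQQQQQQ

Each string has the form S^{2n-1} B^{n+1} Q^{n+1} (n = 1, 2, …).
For term 5, n = 5, so the run lengths are 9, 6, 6.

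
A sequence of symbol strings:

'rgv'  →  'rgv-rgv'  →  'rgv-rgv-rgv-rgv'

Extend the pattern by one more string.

Every step duplicates the string with '-' between the halves.
Doubling rgv-rgv-rgv-rgv with '-' between the halves:

rgv-rgv-rgv-rgv-rgv-rgv-rgv-rgv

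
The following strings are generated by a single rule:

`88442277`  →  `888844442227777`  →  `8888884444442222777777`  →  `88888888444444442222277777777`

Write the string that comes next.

888888888844444444442222227777777777

Each string has the form 8^{2n} 4^{2n} 2^{n+1} 7^{2n} (n = 1, 2, …).
At n = 5 the blocks have lengths 10, 10, 6, 10.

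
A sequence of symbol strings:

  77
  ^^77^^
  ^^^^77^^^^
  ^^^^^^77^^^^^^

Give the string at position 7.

^^^^^^^^^^^^77^^^^^^^^^^^^

s(k+1) = ^^·s(k)·^^, so each term gains ^^ as a prefix and ^^ as a suffix.
From ^^^^^^77^^^^^^, 3 further steps: ^^^^^^77^^^^^^ → ^^^^^^^^77^^^^^^^^ → ^^^^^^^^^^77^^^^^^^^^^ → (answer).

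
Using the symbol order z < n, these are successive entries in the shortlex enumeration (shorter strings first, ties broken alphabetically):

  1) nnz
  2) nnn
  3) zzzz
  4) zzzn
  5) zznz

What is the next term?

The successor of zznz increments the rightmost position that isn't already n and resets every position after it to z.

zznn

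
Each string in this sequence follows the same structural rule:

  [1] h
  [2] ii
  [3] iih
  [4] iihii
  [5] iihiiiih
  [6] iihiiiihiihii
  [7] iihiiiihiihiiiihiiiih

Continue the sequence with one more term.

iihiiiihiihiiiihiiiihiihiiiihiihii

From term 3 onward, concatenate the last term with the second-to-last: ii·h = iih, iih·ii = iihii, …
Continuing: iihiiiihiihiiiihiiiih · iihiiiihiihii gives term 8.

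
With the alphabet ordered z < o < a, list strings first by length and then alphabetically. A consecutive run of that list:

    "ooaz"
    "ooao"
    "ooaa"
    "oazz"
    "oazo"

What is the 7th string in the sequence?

Stepping forward 2 times from oazo: oazo → oaza, then the target.

oaoz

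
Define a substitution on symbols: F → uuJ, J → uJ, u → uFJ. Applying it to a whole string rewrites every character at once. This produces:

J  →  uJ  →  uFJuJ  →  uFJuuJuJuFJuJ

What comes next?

Applying the rule to each of the 13 symbols of uFJuuJuJuFJuJ gives the pieces uFJ uuJ uJ uFJ uFJ uJ uFJ uJ uFJ uuJ uJ uFJ uJ, which concatenate to the answer.

uFJuuJuJuFJuFJuJuFJuJuFJuuJuJuFJuJ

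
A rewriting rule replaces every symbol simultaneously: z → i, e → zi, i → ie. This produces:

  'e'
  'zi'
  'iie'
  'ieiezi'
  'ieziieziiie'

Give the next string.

Apply φ to ieziieziiie symbol by symbol: i→ie, e→zi, z→i, i→ie, i→ie, e→zi, z→i, i→ie, i→ie, i→ie, e→zi; joined: ie zi i ie ie zi i ie ie ie zi.

ieziiieieziiieieiezi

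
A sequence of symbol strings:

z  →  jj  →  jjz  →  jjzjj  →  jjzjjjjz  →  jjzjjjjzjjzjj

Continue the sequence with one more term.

This is a Fibonacci-style word recurrence s(k) = s(k−1)·s(k−2): e.g. jj·z = jjz.
So term 7 is jjzjjjjzjjzjj·jjzjjjjz.

jjzjjjjzjjzjjjjzjjjjz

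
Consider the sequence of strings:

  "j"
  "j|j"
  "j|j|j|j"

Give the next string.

j|j|j|j|j|j|j|j

Each string is two copies of the previous one joined by '|'.
One more doubling of j|j|j|j gives the answer.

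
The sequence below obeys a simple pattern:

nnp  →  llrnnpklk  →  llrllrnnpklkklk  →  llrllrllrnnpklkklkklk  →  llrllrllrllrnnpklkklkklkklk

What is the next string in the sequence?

llrllrllrllrllrnnpklkklkklkklkklk

Each term wraps the previous one in llr on the left and klk on the right.
One more step from llrllrllrllrnnpklkklkklkklk gives the answer.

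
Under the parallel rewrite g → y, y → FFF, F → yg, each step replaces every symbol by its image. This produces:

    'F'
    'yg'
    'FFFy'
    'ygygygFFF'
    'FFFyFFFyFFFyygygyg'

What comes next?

φ(FFFyFFFyFFFyygygyg) expands symbol-by-symbol to yg yg yg FFF yg yg yg FFF yg yg yg FFF FFF y FFF y FFF y; joining the 18 pieces gives the next term.

ygygygFFFygygygFFFygygygFFFFFFyFFFyFFFy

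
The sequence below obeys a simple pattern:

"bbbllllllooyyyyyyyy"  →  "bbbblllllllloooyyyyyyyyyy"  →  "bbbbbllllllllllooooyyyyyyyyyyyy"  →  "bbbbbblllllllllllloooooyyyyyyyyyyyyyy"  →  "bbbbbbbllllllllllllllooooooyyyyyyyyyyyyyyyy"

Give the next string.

The n-th term is n b's then 2n l's then n-1 o's then 2n+2 y's, where the shown terms are n = 3, 4, 5, 6, 7.
Setting n = 8 gives 8, 16, 7, 18 characters in each block.

bbbbbbbblllllllllllllllloooooooyyyyyyyyyyyyyyyyyy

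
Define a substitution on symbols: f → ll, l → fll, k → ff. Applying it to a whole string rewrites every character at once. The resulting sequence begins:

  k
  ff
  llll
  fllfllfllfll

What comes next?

llfllfllllfllfllllfllfllllfllfll

Apply φ to fllfllfllfll symbol by symbol: f→ll, l→fll, l→fll, f→ll, l→fll, l→fll, f→ll, l→fll, l→fll, f→ll, l→fll, l→fll; joined: ll fll fll ll fll fll ll fll fll ll fll fll.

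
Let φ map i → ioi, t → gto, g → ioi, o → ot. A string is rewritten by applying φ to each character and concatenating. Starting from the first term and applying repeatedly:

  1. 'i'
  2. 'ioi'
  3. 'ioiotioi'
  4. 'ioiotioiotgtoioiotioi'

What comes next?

Rewriting the 21 symbols of ioiotioiotgtoioiotioi one by one yields ioi ot ioi ot gto ioi ot ioi ot gto ioi gto ot ioi ot ioi ot gto ioi ot ioi; concatenated:

ioiotioiotgtoioiotioiotgtoioigtootioiotioiotgtoioiotioi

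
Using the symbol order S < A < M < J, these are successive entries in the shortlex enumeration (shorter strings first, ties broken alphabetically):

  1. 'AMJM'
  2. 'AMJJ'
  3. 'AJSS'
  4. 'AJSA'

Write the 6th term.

Stepping forward 2 times from AJSA: AJSA → AJSM, then the target.

AJSJ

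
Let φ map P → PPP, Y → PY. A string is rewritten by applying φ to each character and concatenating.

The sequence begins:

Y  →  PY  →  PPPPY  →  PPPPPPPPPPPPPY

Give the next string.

PPPPPPPPPPPPPPPPPPPPPPPPPPPPPPPPPPPPPPPPY

Replace each of the 14 characters of PPPPPPPPPPPPPY in place — PPP PPP PPP PPP PPP PPP PPP PPP PPP PPP PPP PPP PPP PY — and concatenate.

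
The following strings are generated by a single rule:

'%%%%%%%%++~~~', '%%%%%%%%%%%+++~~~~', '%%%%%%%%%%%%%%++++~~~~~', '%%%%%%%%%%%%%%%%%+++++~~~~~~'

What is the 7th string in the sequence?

Each string has the form %^{3n+2} +^{n} ~^{n+1}, where the shown terms are n = 2, 3, 4, 5.
Setting n = 8 gives 26, 8, 9 characters in each block.

%%%%%%%%%%%%%%%%%%%%%%%%%%++++++++~~~~~~~~~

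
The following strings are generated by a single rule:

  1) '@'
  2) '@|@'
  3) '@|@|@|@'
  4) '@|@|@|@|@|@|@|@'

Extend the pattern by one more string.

Every step duplicates the string with '|' between the halves.
Doubling @|@|@|@|@|@|@|@ with '|' between the halves:

@|@|@|@|@|@|@|@|@|@|@|@|@|@|@|@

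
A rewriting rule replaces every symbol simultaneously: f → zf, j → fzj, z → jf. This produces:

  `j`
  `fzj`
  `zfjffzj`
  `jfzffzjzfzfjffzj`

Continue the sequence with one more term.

fzjzfjfzfzfjffzjjfzfjfzffzjzfzfjffzj

φ(jfzffzjzfzfjffzj) expands symbol-by-symbol to fzj zf jf zf zf jf fzj jf zf jf zf fzj zf zf jf fzj; joining the 16 pieces gives the next term.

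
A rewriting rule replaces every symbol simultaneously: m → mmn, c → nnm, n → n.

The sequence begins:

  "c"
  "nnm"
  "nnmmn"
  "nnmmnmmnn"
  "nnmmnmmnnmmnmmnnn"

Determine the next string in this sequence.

Rewriting the 17 symbols of nnmmnmmnnmmnmmnnn one by one yields n n mmn mmn n mmn mmn n n mmn mmn n mmn mmn n n n; concatenated:

nnmmnmmnnmmnmmnnnmmnmmnnmmnmmnnnn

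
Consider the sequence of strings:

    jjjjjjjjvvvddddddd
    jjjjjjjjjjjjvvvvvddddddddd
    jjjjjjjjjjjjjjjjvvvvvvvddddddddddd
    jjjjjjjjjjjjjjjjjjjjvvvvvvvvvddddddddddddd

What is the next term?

jjjjjjjjjjjjjjjjjjjjjjjjvvvvvvvvvvvddddddddddddddd

Term n consists of 4n j's, followed by 2n-1 v's, followed by 2n+3 d's, where the shown terms are n = 2, 3, 4, 5.
At n = 6 the blocks have lengths 24, 11, 15.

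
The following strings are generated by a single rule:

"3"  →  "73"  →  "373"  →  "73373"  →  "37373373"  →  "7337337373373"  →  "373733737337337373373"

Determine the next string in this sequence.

7337337373373373733737337337373373

This is a Fibonacci-style word recurrence s(k) = s(k−2)·s(k−1): e.g. 3·73 = 373.
The next term joins 7337337373373 and 373733737337337373373.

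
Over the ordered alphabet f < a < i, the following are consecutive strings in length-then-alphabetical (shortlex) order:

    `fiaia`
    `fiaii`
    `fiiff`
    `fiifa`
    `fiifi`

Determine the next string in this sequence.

The successor of fiifi increments the rightmost position that isn't already i and resets every position after it to f.

fiiaf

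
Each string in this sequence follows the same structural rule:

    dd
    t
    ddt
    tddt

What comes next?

Each term (from the third on) is the two preceding terms concatenated in order: term 3 = dd·t = ddt.
Continuing: ddt · tddt gives term 5.

ddttddt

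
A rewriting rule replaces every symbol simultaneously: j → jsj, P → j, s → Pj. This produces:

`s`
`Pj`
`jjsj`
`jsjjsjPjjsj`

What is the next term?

Rewriting each symbol of jsjjsjPjjsj: j→jsj, s→Pj, j→jsj, j→jsj, s→Pj, j→jsj, P→j, j→jsj, j→jsj, s→Pj, j→jsj, which concatenates to jsj Pj jsj jsj Pj jsj j jsj jsj Pj jsj.

jsjPjjsjjsjPjjsjjjsjjsjPjjsj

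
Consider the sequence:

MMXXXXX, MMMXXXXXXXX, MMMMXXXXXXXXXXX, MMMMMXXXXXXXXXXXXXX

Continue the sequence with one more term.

The n-th term is n+1 M's then 3n+2 X's (n = 1, 2, …).
For the next term, n = 5, so the run lengths are 6, 17.

MMMMMMXXXXXXXXXXXXXXXXX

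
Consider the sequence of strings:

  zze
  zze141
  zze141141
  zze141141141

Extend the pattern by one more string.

The strings grow by a fixed suffix 141 each time.
Applying this once more to zze141141141:

zze141141141141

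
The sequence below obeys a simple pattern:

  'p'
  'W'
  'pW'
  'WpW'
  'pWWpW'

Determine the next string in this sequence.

WpWpWWpW

From term 3 onward, concatenate the second-to-last term with the last: p·W = pW, W·pW = WpW, …
The next term joins WpW and pWWpW.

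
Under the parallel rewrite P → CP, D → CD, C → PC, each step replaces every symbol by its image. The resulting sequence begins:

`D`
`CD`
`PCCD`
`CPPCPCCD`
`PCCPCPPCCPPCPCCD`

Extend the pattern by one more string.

CPPCPCCPPCCPCPPCPCCPCPPCCPPCPCCD

Replace each of the 16 characters of PCCPCPPCCPPCPCCD in place — CP PC PC CP PC CP CP PC PC CP CP PC CP PC PC CD — and concatenate.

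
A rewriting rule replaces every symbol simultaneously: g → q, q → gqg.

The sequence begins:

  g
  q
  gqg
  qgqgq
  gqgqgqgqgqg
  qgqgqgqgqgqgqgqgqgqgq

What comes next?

gqgqgqgqgqgqgqgqgqgqgqgqgqgqgqgqgqgqgqgqgqg

φ(qgqgqgqgqgqgqgqgqgqgq) expands symbol-by-symbol to gqg q gqg q gqg q gqg q gqg q gqg q gqg q gqg q gqg q gqg q gqg; joining the 21 pieces gives the next term.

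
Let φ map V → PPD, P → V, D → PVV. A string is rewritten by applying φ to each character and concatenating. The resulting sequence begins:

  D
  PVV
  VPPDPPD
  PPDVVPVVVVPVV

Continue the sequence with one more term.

Replace each of the 13 characters of PPDVVPVVVVPVV in place — V V PVV PPD PPD V PPD PPD PPD PPD V PPD PPD — and concatenate.

VVPVVPPDPPDVPPDPPDPPDPPDVPPDPPD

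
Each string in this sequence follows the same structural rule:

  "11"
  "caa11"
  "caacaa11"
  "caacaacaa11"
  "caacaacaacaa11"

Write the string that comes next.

caacaacaacaacaa11

Every step adds caa at the front: s(k+1) = caa·s(k).
One more step from caacaacaacaa11 gives the answer.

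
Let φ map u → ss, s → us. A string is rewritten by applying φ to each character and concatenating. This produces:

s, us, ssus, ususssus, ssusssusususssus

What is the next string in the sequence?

ususssusususssusssusssusususssus

Replace each of the 16 characters of ssusssusususssus in place — us us ss us us us ss us ss us ss us us us ss us — and concatenate.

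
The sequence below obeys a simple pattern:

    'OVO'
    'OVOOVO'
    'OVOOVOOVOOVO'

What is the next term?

OVOOVOOVOOVOOVOOVOOVOOVO

Each string is two copies of the previous one concatenated.
One more doubling of OVOOVOOVOOVO gives the answer.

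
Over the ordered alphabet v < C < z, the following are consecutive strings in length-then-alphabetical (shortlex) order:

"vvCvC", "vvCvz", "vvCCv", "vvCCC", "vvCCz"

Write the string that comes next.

vvCzv

The successor of vvCCz increments the rightmost position that isn't already z and resets every position after it to v.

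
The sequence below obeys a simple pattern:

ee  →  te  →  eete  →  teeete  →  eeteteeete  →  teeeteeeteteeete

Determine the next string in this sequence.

This is a Fibonacci-style word recurrence s(k) = s(k−2)·s(k−1): e.g. ee·te = eete.
So term 7 is eeteteeete·teeeteeeteteeete.

eeteteeeteteeeteeeteteeete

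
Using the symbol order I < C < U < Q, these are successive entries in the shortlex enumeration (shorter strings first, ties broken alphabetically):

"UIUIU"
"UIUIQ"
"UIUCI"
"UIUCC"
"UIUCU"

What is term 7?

UIUUI

Advancing 2 positions from UIUCU through UIUCU → UIUCQ reaches term 7.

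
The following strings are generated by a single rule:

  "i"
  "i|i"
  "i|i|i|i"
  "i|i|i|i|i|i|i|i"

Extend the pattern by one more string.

s(k+1) = s(k)·|·s(k) — each term doubles the last with '|' between the halves.
Doubling i|i|i|i|i|i|i|i with '|' between the halves:

i|i|i|i|i|i|i|i|i|i|i|i|i|i|i|i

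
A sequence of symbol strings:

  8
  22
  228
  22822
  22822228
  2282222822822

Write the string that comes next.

228222282282222822228

From term 3 onward, concatenate the last term with the second-to-last: 22·8 = 228, 228·22 = 22822, …
So term 7 is 2282222822822·22822228.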